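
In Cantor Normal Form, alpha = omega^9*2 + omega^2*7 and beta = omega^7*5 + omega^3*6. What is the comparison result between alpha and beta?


Compare term by term from highest exponent:
alpha = omega^9*2 + omega^2*7
beta = omega^7*5 + omega^3*6
Term 1: alpha has omega^9*2, beta has omega^7*5
Term 2: alpha has omega^2*7, beta has omega^3*6
Result: alpha > beta

alpha > beta


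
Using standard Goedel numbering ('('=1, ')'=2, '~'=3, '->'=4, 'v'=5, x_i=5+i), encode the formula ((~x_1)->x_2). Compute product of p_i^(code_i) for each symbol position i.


Formula: ((~x_1)->x_2)
Symbol codes: [1, 1, 3, 6, 2, 4, 7, 2]
Primes: [2, 3, 5, 7, 11, 13, 17, 19]
p_1^1 = 2^1 = 2
p_2^1 = 3^1 = 3
p_3^3 = 5^3 = 125
p_4^6 = 7^6 = 117649
p_5^2 = 11^2 = 121
p_6^4 = 13^4 = 28561
p_7^7 = 17^7 = 410338673
p_8^2 = 19^2 = 361
Product = 45170815845679895513892750

45170815845679895513892750


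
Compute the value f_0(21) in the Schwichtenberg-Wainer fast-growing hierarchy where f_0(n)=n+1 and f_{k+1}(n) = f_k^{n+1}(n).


f_0(21) = 21 + 1 = 22

22


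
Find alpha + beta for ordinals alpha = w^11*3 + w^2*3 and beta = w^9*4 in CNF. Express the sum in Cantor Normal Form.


Ordinal addition (w^11*3 + w^2*3) + w^9*4:
alpha's leading term has exponent 11 > beta's exponent 9, so it survives.
alpha's tail term has exponent 2 < beta's exponent 9, so it is absorbed by beta.
In ordinal addition, any term followed by a strictly larger-exponent term is absorbed.
Result = w^11*3 + w^9*4

w^11*3 + w^9*4


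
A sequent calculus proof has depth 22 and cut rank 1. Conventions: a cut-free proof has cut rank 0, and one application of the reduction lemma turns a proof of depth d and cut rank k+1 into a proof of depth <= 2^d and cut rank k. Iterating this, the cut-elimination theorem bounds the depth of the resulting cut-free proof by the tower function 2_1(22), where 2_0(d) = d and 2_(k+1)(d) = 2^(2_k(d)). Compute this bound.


Each rank reduction sends depth d to at most 2^d; cut rank r needs r reductions.
2_0(22) = 22
2_1(22) = 2^22 = 4194304
Cut-free depth bound = 4194304

4194304


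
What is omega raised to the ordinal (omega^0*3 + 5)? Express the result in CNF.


omega^(omega^0*3 + 5):
omega^0 = 1, so the exponent is 3 + 5 = 8 (finite ordinal addition).
Result = omega^8, already a single CNF term.

omega^8


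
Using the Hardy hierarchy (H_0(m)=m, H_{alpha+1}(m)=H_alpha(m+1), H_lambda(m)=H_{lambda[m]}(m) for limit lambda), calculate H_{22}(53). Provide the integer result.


H_22(53):
For finite ordinals k, H_k(n) = n + k (each successor step adds 1).
H_22(53) = 53 + 22 = 75

75


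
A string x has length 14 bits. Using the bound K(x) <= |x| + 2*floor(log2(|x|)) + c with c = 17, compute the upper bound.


floor(log2(14)) = 3
2 * 3 = 6
K(x) <= 14 + 6 + 17 = 37

37


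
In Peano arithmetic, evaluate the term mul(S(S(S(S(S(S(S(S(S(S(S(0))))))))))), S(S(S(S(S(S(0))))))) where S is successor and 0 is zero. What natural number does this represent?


mul(S^11(0), S^6(0)):
S^11(0) = 11
S^6(0) = 6
11 * 6 = 66

66


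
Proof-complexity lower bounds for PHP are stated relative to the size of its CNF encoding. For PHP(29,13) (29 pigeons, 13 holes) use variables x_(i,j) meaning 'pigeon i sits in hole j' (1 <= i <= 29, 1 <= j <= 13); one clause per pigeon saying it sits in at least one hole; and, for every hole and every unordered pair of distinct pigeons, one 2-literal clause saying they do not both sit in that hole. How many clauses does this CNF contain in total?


PHP(29,13): 29 pigeons, 13 holes, 29*13 = 377 variables.
- pigeon clauses: one per pigeon -> 29 clauses
- hole clauses: 13 holes * C(29,2) = 13 * 406 -> 5278 clauses
Total clauses = 29 + 5278 = 5307

5307


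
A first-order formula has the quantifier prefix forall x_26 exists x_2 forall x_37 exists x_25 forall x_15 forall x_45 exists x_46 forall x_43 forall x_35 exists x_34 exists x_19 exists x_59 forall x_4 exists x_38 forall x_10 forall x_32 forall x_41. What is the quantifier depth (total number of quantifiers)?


Quantifier prefix has 17 quantifier symbols.
Quantifier depth = 17

17


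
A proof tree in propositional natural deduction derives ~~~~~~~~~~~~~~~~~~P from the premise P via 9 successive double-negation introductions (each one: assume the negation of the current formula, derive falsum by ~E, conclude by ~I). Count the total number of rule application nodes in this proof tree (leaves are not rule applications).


Each double-negation introduction (from C infer ~~C) uses 2 inference nodes: one ~E (C and ~C give falsum) and one ~I (discharge ~C).
9 double negations = 9 * 2 = 18 inference nodes.

18


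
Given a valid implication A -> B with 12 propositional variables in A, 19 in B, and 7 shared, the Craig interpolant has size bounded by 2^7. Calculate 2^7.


Shared atoms = 7
Craig interpolant size bound = 2^7
= 128

128


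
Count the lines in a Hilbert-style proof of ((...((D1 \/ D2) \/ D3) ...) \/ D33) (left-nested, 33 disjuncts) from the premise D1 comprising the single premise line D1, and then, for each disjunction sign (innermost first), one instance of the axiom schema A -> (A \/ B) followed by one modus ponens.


Building the left-nested 33-ary disjunction from D1:
- 1 premise line (D1)
- 33 disjuncts means 32 disjunction signs; each needs 1 axiom instance + 1 MP = 2 lines: 2 * 32 = 64
Total = 1 + 64 = 65 lines.

65


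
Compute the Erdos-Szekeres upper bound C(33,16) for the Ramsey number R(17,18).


R(17,18) <= C(17+18-2, 17-1) = C(33, 16)
C(33, 16) = 33! / (16! * 17!)
= 1166803110

1166803110


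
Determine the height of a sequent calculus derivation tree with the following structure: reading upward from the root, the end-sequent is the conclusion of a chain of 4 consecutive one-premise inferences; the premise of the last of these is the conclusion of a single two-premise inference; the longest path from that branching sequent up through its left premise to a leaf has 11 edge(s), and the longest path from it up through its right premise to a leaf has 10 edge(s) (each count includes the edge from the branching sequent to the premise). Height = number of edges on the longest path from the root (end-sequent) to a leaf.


Longest path through the left premise: 11 edges (measured from the branching sequent)
Longest path through the right premise: 10 edges
Height of the subtree rooted at the branching sequent: max(11, 10) = 11
The branching sequent sits 4 edges above the root (the chain of one-premise inferences), so height = 11 + 4 = 15

15


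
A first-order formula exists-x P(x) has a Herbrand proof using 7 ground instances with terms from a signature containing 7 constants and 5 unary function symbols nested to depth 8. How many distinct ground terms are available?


Herbrand terms by depth:
Depth 0: 7 constants
Depth 1: 35 new terms (running total: 42)
Depth 2: 175 new terms (running total: 217)
Depth 3: 875 new terms (running total: 1092)
Depth 4: 4375 new terms (running total: 5467)
Depth 5: 21875 new terms (running total: 27342)
Depth 6: 109375 new terms (running total: 136717)
Depth 7: 546875 new terms (running total: 683592)
Depth 8: 2734375 new terms (running total: 3417967)
Total distinct ground terms = 3417967

3417967


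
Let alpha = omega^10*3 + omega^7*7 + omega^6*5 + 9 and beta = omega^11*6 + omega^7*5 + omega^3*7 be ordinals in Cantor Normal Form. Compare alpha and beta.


Compare term by term from highest exponent:
alpha = omega^10*3 + omega^7*7 + omega^6*5 + 9
beta = omega^11*6 + omega^7*5 + omega^3*7
Term 1: alpha has omega^10*3, beta has omega^11*6
Term 2: alpha has omega^7*7, beta has omega^7*5
Term 3: alpha has omega^6*5, beta has omega^3*7
Term 4: alpha has omega^0*9, beta has omega^0*0
Result: alpha < beta

alpha < beta


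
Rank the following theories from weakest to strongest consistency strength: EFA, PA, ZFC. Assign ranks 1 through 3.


Ordering by consistency strength:
1. EFA
2. PA
3. ZFC


EFA=1, PA=2, ZFC=3


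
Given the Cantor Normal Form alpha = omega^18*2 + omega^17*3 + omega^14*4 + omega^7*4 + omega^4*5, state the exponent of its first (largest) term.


CNF: omega^18*2 + omega^17*3 + omega^14*4 + omega^7*4 + omega^4*5
The leading term is omega^18*2, which has exponent 18.

18


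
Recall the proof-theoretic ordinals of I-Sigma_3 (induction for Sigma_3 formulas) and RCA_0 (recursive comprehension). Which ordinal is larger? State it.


Proof-theoretic ordinal of I-Sigma_3 (induction for Sigma_3 formulas): omega^(omega^(omega^omega))
Proof-theoretic ordinal of RCA_0 (recursive comprehension): omega^omega
Comparing: omega^omega < omega^(omega^(omega^omega)).
The larger ordinal is omega^(omega^(omega^omega)) (from I-Sigma_3 (induction for Sigma_3 formulas)).

omega^(omega^(omega^omega))


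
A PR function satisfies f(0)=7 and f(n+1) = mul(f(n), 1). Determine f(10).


f(0) = 7
f(1) = mul(f(0), 1) = mul(7, 1) = 7
f(2) = mul(f(1), 1) = mul(7, 1) = 7
f(3) = mul(f(2), 1) = mul(7, 1) = 7
f(4) = mul(f(3), 1) = mul(7, 1) = 7
f(5) = mul(f(4), 1) = mul(7, 1) = 7
f(6) = mul(f(5), 1) = mul(7, 1) = 7
f(7) = mul(f(6), 1) = mul(7, 1) = 7
f(8) = mul(f(7), 1) = mul(7, 1) = 7
f(9) = mul(f(8), 1) = mul(7, 1) = 7
f(10) = mul(f(9), 1) = mul(7, 1) = 7


7


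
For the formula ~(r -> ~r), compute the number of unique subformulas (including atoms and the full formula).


Formula: ~(r -> ~r)
Subformulas found:
  1. r
  2. ~r
  3. (r -> ~r)
  4. ~(r -> ~r)
Total distinct subformulas = 4

4


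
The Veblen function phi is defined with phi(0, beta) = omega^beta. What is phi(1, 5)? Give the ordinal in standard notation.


phi(1, 5):
phi(1, beta) = epsilon_beta (the beta-th epsilon number).
phi(1, 5) = epsilon_5

epsilon_5


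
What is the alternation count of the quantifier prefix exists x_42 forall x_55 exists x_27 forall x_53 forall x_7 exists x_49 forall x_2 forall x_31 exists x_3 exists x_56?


Walk the prefix and count type changes:
  position 1: exists -> forall <-- alternation
  position 2: forall -> exists <-- alternation
  position 3: exists -> forall <-- alternation
  position 4: forall -> forall
  position 5: forall -> exists <-- alternation
  position 6: exists -> forall <-- alternation
  position 7: forall -> forall
  position 8: forall -> exists <-- alternation
  position 9: exists -> exists
Total alternations = 6

6


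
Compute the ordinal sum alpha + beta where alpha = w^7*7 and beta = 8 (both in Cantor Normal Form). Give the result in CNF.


Ordinal addition w^7*7 + 8:
Leading exponent of alpha (7) > leading exponent of beta (0).
Since alpha's term has higher exponent than beta's leading term,
the sum is simply alpha followed by beta.
Result = w^7*7 + 8

w^7*7 + 8


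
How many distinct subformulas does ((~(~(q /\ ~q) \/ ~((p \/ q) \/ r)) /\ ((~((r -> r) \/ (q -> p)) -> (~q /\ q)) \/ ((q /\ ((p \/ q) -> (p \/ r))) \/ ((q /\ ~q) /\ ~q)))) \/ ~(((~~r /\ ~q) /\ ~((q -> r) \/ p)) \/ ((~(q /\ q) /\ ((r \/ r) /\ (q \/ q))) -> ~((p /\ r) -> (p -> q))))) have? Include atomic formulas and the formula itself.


Formula: ((~(~(q /\ ~q) \/ ~((p \/ q) \/ r)) /\ ((~((r -> r) \/ (q -> p)) -> (~q /\ q)) \/ ((q /\ ((p \/ q) -> (p \/ r))) \/ ((q /\ ~q) /\ ~q)))) \/ ~(((~~r /\ ~q) /\ ~((q -> r) \/ p)) \/ ((~(q /\ q) /\ ((r \/ r) /\ (q \/ q))) -> ~((p /\ r) -> (p -> q)))))
Subformulas found:
  1. r
  2. p
  3. q
  4. ~r
  5. ~q
  6. ~~r
  7. (q /\ q)
  8. (q -> p)
  9. (p /\ r)
  10. (r -> r)
  11. (r \/ r)
  12. (q -> r)
  13. (p -> q)
  14. (p \/ q)
  15. (q \/ q)
  16. (p \/ r)
  17. (q /\ ~q)
  18. (~q /\ q)
  19. ~(q /\ q)
  20. ~(q /\ ~q)
  21. (~~r /\ ~q)
  22. ((q -> r) \/ p)
  23. ((p \/ q) \/ r)
  24. ~((q -> r) \/ p)
  25. ~((p \/ q) \/ r)
  26. ((q /\ ~q) /\ ~q)
  27. ((p /\ r) -> (p -> q))
  28. ((r -> r) \/ (q -> p))
  29. ((r \/ r) /\ (q \/ q))
  30. ((p \/ q) -> (p \/ r))
  31. ~((p /\ r) -> (p -> q))
  32. ~((r -> r) \/ (q -> p))
  33. (q /\ ((p \/ q) -> (p \/ r)))
  34. (~(q /\ ~q) \/ ~((p \/ q) \/ r))
  35. ((~~r /\ ~q) /\ ~((q -> r) \/ p))
  36. ~(~(q /\ ~q) \/ ~((p \/ q) \/ r))
  37. (~(q /\ q) /\ ((r \/ r) /\ (q \/ q)))
  38. (~((r -> r) \/ (q -> p)) -> (~q /\ q))
  39. ((q /\ ((p \/ q) -> (p \/ r))) \/ ((q /\ ~q) /\ ~q))
  40. ((~(q /\ q) /\ ((r \/ r) /\ (q \/ q))) -> ~((p /\ r) -> (p -> q)))
  41. ((~((r -> r) \/ (q -> p)) -> (~q /\ q)) \/ ((q /\ ((p \/ q) -> (p \/ r))) \/ ((q /\ ~q) /\ ~q)))
  42. (((~~r /\ ~q) /\ ~((q -> r) \/ p)) \/ ((~(q /\ q) /\ ((r \/ r) /\ (q \/ q))) -> ~((p /\ r) -> (p -> q))))
  43. ~(((~~r /\ ~q) /\ ~((q -> r) \/ p)) \/ ((~(q /\ q) /\ ((r \/ r) /\ (q \/ q))) -> ~((p /\ r) -> (p -> q))))
  44. (~(~(q /\ ~q) \/ ~((p \/ q) \/ r)) /\ ((~((r -> r) \/ (q -> p)) -> (~q /\ q)) \/ ((q /\ ((p \/ q) -> (p \/ r))) \/ ((q /\ ~q) /\ ~q))))
  45. ((~(~(q /\ ~q) \/ ~((p \/ q) \/ r)) /\ ((~((r -> r) \/ (q -> p)) -> (~q /\ q)) \/ ((q /\ ((p \/ q) -> (p \/ r))) \/ ((q /\ ~q) /\ ~q)))) \/ ~(((~~r /\ ~q) /\ ~((q -> r) \/ p)) \/ ((~(q /\ q) /\ ((r \/ r) /\ (q \/ q))) -> ~((p /\ r) -> (p -> q)))))
Total distinct subformulas = 45

45


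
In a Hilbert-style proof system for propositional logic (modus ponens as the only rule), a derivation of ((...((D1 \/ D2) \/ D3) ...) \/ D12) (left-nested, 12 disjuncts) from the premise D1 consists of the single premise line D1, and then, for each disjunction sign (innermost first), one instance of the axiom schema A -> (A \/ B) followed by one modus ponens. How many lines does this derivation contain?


Building the left-nested 12-ary disjunction from D1:
- 1 premise line (D1)
- 12 disjuncts means 11 disjunction signs; each needs 1 axiom instance + 1 MP = 2 lines: 2 * 11 = 22
Total = 1 + 22 = 23 lines.

23


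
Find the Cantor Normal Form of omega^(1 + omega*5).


omega^(1 + omega*5):
In ordinal addition a term is absorbed by a following term of strictly larger exponent: 0 < 1, so 1 + omega*5 = omega*5.
omega raised to a CNF ordinal is a single CNF term: Result = omega^(omega*5)

omega^(omega*5)


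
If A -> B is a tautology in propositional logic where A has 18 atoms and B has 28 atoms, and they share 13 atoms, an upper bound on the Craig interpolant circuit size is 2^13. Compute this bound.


Shared atoms = 13
Craig interpolant size bound = 2^13
= 8192

8192


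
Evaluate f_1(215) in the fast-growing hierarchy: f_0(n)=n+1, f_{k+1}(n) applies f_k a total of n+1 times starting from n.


f_1(215) = f_0^216(215)
f_0 adds 1 each time, applied 216 times.
f_1(215) = 215 + 216 = 431

431


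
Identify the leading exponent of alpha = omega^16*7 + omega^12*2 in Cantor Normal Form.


CNF: omega^16*7 + omega^12*2
The leading term is omega^16*7, which has exponent 16.

16


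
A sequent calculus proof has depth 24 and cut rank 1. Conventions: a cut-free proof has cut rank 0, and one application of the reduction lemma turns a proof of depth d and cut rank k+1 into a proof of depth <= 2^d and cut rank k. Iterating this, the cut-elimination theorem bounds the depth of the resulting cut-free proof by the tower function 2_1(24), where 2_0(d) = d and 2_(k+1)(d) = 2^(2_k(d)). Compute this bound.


Each rank reduction sends depth d to at most 2^d; cut rank r needs r reductions.
2_0(24) = 24
2_1(24) = 2^24 = 16777216
Cut-free depth bound = 16777216

16777216


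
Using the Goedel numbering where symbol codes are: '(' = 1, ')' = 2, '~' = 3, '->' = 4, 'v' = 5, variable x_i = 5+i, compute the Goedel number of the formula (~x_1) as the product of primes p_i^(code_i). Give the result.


Formula: (~x_1)
Symbol codes: [1, 3, 6, 2]
Primes: [2, 3, 5, 7]
p_1^1 = 2^1 = 2
p_2^3 = 3^3 = 27
p_3^6 = 5^6 = 15625
p_4^2 = 7^2 = 49
Product = 41343750

41343750


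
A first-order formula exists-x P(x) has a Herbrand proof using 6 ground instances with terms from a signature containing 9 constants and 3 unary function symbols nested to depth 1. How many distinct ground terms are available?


Herbrand terms by depth:
Depth 0: 9 constants
Depth 1: 27 new terms (running total: 36)
Total distinct ground terms = 36

36


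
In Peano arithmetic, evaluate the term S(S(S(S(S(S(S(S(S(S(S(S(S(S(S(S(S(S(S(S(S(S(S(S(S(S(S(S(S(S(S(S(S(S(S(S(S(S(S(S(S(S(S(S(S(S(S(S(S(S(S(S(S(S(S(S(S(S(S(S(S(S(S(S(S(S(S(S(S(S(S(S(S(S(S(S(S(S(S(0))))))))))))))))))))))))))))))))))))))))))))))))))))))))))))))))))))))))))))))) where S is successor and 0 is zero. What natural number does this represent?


Counting successors applied to 0:
79 applications of S to 0 = 79

79


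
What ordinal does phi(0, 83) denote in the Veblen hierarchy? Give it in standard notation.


phi(0, 83):
phi(0, beta) = omega^beta by definition.
phi(0, 83) = omega^83

omega^83


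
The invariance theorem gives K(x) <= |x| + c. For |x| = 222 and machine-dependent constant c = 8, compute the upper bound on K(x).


K(x) <= |x| + c = 222 + 8 = 230

230


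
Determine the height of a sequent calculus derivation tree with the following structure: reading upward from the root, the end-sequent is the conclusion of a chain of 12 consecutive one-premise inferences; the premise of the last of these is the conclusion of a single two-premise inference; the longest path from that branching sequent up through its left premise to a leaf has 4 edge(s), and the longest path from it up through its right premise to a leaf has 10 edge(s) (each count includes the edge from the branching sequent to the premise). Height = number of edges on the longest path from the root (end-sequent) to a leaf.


Longest path through the left premise: 4 edges (measured from the branching sequent)
Longest path through the right premise: 10 edges
Height of the subtree rooted at the branching sequent: max(4, 10) = 10
The branching sequent sits 12 edges above the root (the chain of one-premise inferences), so height = 10 + 12 = 22

22


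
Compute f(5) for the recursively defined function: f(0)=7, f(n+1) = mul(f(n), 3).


f(0) = 7
f(1) = mul(f(0), 3) = mul(7, 3) = 21
f(2) = mul(f(1), 3) = mul(21, 3) = 63
f(3) = mul(f(2), 3) = mul(63, 3) = 189
f(4) = mul(f(3), 3) = mul(189, 3) = 567
f(5) = mul(f(4), 3) = mul(567, 3) = 1701


1701


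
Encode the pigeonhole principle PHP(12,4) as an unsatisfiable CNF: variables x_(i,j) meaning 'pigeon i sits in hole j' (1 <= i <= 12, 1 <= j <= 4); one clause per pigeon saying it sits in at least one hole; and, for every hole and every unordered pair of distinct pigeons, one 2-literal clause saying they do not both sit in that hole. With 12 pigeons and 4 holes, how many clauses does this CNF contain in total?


PHP(12,4): 12 pigeons, 4 holes, 12*4 = 48 variables.
- pigeon clauses: one per pigeon -> 12 clauses
- hole clauses: 4 holes * C(12,2) = 4 * 66 -> 264 clauses
Total clauses = 12 + 264 = 276

276


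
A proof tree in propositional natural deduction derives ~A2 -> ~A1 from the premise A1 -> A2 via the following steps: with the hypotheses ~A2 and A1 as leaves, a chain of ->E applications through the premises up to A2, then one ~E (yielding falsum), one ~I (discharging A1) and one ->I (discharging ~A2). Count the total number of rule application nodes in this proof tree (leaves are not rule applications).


From hypothesis A1, 1 ->E steps along the 1 premises yield A2.
~E with hypothesis ~A2 gives falsum (1 node); ~I discharging A1 gives ~A1 (1 node); ->I discharging ~A2 gives the goal (1 node).
Total = 1 + 3 = 4 inference nodes.

4


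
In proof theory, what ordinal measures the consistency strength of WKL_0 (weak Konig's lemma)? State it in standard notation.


The proof-theoretic ordinal of WKL_0 (weak Konig's lemma) is a standard result in ordinal analysis.
This ordinal is the supremum of order types of primitive recursive well-orderings
that the theory can prove to be well-ordered.
For WKL_0 (weak Konig's lemma), the proof-theoretic ordinal is omega^omega.

omega^omega


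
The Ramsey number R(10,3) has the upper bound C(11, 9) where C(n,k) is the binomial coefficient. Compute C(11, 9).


R(10,3) <= C(10+3-2, 10-1) = C(11, 9)
C(11, 9) = 11! / (9! * 2!)
= 55

55


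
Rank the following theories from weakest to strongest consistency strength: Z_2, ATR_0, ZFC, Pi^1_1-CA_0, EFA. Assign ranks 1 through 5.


Ordering by consistency strength:
1. EFA
2. ATR_0
3. Pi^1_1-CA_0
4. Z_2
5. ZFC


Z_2=4, ATR_0=2, ZFC=5, Pi^1_1-CA_0=3, EFA=1


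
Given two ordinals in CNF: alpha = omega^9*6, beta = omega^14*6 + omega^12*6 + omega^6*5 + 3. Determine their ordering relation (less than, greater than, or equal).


Compare term by term from highest exponent:
alpha = omega^9*6
beta = omega^14*6 + omega^12*6 + omega^6*5 + 3
Term 1: alpha has omega^9*6, beta has omega^14*6
Term 2: alpha has omega^0*0, beta has omega^12*6
Term 3: alpha has omega^0*0, beta has omega^6*5
Term 4: alpha has omega^0*0, beta has omega^0*3
Result: alpha < beta

alpha < beta


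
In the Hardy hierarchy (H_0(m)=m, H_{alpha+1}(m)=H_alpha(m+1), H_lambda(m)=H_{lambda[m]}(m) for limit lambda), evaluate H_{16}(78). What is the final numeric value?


H_16(78):
For finite ordinals k, H_k(n) = n + k (each successor step adds 1).
H_16(78) = 78 + 16 = 94

94


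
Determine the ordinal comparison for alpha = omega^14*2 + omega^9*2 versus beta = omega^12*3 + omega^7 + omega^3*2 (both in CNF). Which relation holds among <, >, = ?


Compare term by term from highest exponent:
alpha = omega^14*2 + omega^9*2
beta = omega^12*3 + omega^7 + omega^3*2
Term 1: alpha has omega^14*2, beta has omega^12*3
Term 2: alpha has omega^9*2, beta has omega^7*1
Term 3: alpha has omega^0*0, beta has omega^3*2
Result: alpha > beta

alpha > beta


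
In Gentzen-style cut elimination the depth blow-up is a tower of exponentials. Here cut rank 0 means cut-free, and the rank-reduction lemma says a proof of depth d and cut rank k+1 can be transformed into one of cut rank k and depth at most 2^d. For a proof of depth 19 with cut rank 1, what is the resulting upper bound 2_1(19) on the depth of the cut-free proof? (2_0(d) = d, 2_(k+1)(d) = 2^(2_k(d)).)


Each rank reduction sends depth d to at most 2^d; cut rank r needs r reductions.
2_0(19) = 19
2_1(19) = 2^19 = 524288
Cut-free depth bound = 524288

524288


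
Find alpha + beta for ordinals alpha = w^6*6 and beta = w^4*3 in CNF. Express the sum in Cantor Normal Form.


Ordinal addition w^6*6 + w^4*3:
Leading exponent of alpha (6) > leading exponent of beta (4).
Since alpha's term has higher exponent than beta's leading term,
the sum is simply alpha followed by beta.
Result = w^6*6 + w^4*3

w^6*6 + w^4*3


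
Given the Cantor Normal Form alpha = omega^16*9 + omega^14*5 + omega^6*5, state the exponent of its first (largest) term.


CNF: omega^16*9 + omega^14*5 + omega^6*5
The leading term is omega^16*9, which has exponent 16.

16


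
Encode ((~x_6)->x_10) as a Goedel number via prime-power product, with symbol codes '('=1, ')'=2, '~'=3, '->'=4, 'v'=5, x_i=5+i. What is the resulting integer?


Formula: ((~x_6)->x_10)
Symbol codes: [1, 1, 3, 11, 2, 4, 15, 2]
Primes: [2, 3, 5, 7, 11, 13, 17, 19]
p_1^1 = 2^1 = 2
p_2^1 = 3^1 = 3
p_3^3 = 5^3 = 125
p_4^11 = 7^11 = 1977326743
p_5^2 = 11^2 = 121
p_6^4 = 13^4 = 28561
p_7^15 = 17^15 = 2862423051509815793
p_8^2 = 19^2 = 361
Product = 5295896704409170408102195789853825369250

5295896704409170408102195789853825369250


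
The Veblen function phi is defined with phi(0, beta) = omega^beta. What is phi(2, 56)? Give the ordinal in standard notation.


phi(2, 56):
phi(2, beta) = zeta_beta (the beta-th zeta number, fixed point of epsilon).
phi(2, 56) = zeta_56

zeta_56


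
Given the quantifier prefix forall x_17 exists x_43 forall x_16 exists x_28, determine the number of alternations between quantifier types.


Walk the prefix and count type changes:
  position 1: forall -> exists <-- alternation
  position 2: exists -> forall <-- alternation
  position 3: forall -> exists <-- alternation
Total alternations = 3

3


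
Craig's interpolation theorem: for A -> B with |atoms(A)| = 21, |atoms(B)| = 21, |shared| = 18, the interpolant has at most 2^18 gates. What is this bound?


Shared atoms = 18
Craig interpolant size bound = 2^18
= 262144

262144


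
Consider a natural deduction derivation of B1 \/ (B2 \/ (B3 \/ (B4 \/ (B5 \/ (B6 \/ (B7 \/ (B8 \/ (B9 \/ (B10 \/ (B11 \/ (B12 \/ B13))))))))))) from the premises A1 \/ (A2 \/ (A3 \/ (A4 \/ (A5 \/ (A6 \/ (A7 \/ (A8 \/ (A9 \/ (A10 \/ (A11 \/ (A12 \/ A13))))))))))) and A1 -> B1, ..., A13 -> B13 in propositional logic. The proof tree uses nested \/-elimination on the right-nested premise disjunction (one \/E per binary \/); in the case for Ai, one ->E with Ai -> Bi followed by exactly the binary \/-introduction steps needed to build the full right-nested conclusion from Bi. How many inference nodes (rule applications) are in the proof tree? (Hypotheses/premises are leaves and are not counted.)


Constructive dilemma with 13 branches, all disjunctions right-nested:
- \/E: the premise has 12 binary \/, each eliminated once: 12 nodes.
- ->E: one per case (Ai with Ai -> Bi gives Bi): 13 nodes.
- \/I: in case i < n, Bi needs 1 step to form Bi \/ (B(i+1) \/ ...) and then i-1 steps to prepend B(i-1), ..., B1, i.e. i steps; in case i = n, B13 needs 12 prepend steps.
  \/I total = (1 + 2 + ... + 12) + 12 = 78 + 12 = 90 nodes.
Total = 12 + 13 + 90 = 115

115


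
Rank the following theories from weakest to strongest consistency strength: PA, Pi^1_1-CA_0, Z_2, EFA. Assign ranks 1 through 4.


Ordering by consistency strength:
1. EFA
2. PA
3. Pi^1_1-CA_0
4. Z_2


PA=2, Pi^1_1-CA_0=3, Z_2=4, EFA=1


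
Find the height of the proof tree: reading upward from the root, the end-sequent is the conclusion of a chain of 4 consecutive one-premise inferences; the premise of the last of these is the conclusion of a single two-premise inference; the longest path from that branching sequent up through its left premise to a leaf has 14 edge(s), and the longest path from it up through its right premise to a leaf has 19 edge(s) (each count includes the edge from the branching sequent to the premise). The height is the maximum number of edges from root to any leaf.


Longest path through the left premise: 14 edges (measured from the branching sequent)
Longest path through the right premise: 19 edges
Height of the subtree rooted at the branching sequent: max(14, 19) = 19
The branching sequent sits 4 edges above the root (the chain of one-premise inferences), so height = 19 + 4 = 23

23


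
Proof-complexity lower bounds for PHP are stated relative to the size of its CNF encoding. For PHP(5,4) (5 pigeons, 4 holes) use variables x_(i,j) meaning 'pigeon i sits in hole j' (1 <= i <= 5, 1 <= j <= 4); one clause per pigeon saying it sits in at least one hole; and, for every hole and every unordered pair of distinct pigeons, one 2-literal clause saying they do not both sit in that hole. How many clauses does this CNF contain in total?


PHP(5,4): 5 pigeons, 4 holes, 5*4 = 20 variables.
- pigeon clauses: one per pigeon -> 5 clauses
- hole clauses: 4 holes * C(5,2) = 4 * 10 -> 40 clauses
Total clauses = 5 + 40 = 45

45


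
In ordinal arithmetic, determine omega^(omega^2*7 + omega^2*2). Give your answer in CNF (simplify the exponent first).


omega^(omega^2*7 + omega^2*2):
Both terms of the exponent have the same exponent 2, so they merge: omega^2*7 + omega^2*2 = omega^2*(7+2) = omega^2*9.
omega raised to a CNF ordinal is a single CNF term: Result = omega^(omega^2*9)

omega^(omega^2*9)


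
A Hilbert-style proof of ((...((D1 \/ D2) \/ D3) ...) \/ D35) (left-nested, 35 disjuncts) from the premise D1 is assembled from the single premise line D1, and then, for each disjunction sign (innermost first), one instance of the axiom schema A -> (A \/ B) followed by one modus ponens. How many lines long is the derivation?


Building the left-nested 35-ary disjunction from D1:
- 1 premise line (D1)
- 35 disjuncts means 34 disjunction signs; each needs 1 axiom instance + 1 MP = 2 lines: 2 * 34 = 68
Total = 1 + 68 = 69 lines.

69


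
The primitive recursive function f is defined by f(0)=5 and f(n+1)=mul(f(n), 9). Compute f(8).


f(0) = 5
f(1) = mul(f(0), 9) = mul(5, 9) = 45
f(2) = mul(f(1), 9) = mul(45, 9) = 405
f(3) = mul(f(2), 9) = mul(405, 9) = 3645
f(4) = mul(f(3), 9) = mul(3645, 9) = 32805
f(5) = mul(f(4), 9) = mul(32805, 9) = 295245
f(6) = mul(f(5), 9) = mul(295245, 9) = 2657205
f(7) = mul(f(6), 9) = mul(2657205, 9) = 23914845
f(8) = mul(f(7), 9) = mul(23914845, 9) = 215233605


215233605


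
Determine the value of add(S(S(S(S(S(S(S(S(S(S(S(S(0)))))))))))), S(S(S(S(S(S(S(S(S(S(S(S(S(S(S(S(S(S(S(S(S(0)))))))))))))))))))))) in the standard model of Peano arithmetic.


add(S^12(0), S^21(0)):
S^12(0) = 12
S^21(0) = 21
12 + 21 = 33

33


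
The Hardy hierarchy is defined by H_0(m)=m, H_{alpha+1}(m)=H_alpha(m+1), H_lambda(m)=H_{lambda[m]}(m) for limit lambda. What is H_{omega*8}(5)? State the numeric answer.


H_{omega*8}(5):
For the Hardy hierarchy, H_{omega*k}(n) = 2^k * n.
2^8 = 256.
256 * 5 = 1280

1280


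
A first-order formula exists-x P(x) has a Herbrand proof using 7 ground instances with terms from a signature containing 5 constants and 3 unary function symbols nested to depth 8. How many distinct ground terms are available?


Herbrand terms by depth:
Depth 0: 5 constants
Depth 1: 15 new terms (running total: 20)
Depth 2: 45 new terms (running total: 65)
Depth 3: 135 new terms (running total: 200)
Depth 4: 405 new terms (running total: 605)
Depth 5: 1215 new terms (running total: 1820)
Depth 6: 3645 new terms (running total: 5465)
Depth 7: 10935 new terms (running total: 16400)
Depth 8: 32805 new terms (running total: 49205)
Total distinct ground terms = 49205

49205


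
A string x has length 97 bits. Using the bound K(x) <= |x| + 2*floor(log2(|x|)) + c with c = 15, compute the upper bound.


floor(log2(97)) = 6
2 * 6 = 12
K(x) <= 97 + 12 + 15 = 124

124


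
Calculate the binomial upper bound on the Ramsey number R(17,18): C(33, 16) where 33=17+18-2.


R(17,18) <= C(17+18-2, 17-1) = C(33, 16)
C(33, 16) = 33! / (16! * 17!)
= 1166803110

1166803110


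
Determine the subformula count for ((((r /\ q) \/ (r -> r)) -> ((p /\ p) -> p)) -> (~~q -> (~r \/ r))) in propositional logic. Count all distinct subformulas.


Formula: ((((r /\ q) \/ (r -> r)) -> ((p /\ p) -> p)) -> (~~q -> (~r \/ r)))
Subformulas found:
  1. q
  2. r
  3. p
  4. ~q
  5. ~r
  6. ~~q
  7. (r -> r)
  8. (p /\ p)
  9. (r /\ q)
  10. (~r \/ r)
  11. ((p /\ p) -> p)
  12. (~~q -> (~r \/ r))
  13. ((r /\ q) \/ (r -> r))
  14. (((r /\ q) \/ (r -> r)) -> ((p /\ p) -> p))
  15. ((((r /\ q) \/ (r -> r)) -> ((p /\ p) -> p)) -> (~~q -> (~r \/ r)))
Total distinct subformulas = 15

15


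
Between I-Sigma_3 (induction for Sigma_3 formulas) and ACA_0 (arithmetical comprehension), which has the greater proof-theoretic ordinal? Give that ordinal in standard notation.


Proof-theoretic ordinal of I-Sigma_3 (induction for Sigma_3 formulas): omega^(omega^(omega^omega))
Proof-theoretic ordinal of ACA_0 (arithmetical comprehension): epsilon_0
Comparing: omega^(omega^(omega^omega)) < epsilon_0.
The larger ordinal is epsilon_0 (from ACA_0 (arithmetical comprehension)).

epsilon_0


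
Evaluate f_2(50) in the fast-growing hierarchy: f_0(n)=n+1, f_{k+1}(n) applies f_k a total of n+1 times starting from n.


f_2(50) = f_1^51(50)
f_1(m) = 2m + 1.
Iterating: f_1^k(n) = 2^k*(n+1) - 1.
f_2(50) = 2^51*(50+1) - 1 = 2251799813685248*51 - 1 = 114841790497947647

114841790497947647


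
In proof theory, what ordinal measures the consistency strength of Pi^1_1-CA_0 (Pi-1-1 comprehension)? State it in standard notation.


The proof-theoretic ordinal of Pi^1_1-CA_0 (Pi-1-1 comprehension) is a standard result in ordinal analysis.
This ordinal is the supremum of order types of primitive recursive well-orderings
that the theory can prove to be well-ordered.
For Pi^1_1-CA_0 (Pi-1-1 comprehension), the proof-theoretic ordinal is psi_0(Omega_omega).

psi_0(Omega_omega)


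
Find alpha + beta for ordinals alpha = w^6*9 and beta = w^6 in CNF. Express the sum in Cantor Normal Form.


Ordinal addition w^6*9 + w^6:
Both terms have the same exponent 6.
w^e*c + w^e*d = w^e*(c+d).
Result = w^6*(9+1) = w^6*10

w^6*10


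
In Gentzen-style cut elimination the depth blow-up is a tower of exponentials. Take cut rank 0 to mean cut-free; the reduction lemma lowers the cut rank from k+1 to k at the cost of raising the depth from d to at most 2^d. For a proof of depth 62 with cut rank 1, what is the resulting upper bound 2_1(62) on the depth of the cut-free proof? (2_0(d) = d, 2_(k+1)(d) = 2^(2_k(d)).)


Each rank reduction sends depth d to at most 2^d; cut rank r needs r reductions.
2_0(62) = 62
2_1(62) = 2^62 = 4611686018427387904
Cut-free depth bound = 4611686018427387904

4611686018427387904


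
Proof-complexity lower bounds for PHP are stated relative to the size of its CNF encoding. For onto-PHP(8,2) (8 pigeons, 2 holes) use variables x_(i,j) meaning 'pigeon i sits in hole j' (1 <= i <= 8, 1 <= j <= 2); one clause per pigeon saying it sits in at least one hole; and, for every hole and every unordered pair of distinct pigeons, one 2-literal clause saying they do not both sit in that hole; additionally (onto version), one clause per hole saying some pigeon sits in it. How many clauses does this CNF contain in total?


onto-PHP(8,2): 8 pigeons, 2 holes, 8*2 = 16 variables.
- pigeon clauses: one per pigeon -> 8 clauses
- hole clauses: 2 holes * C(8,2) = 2 * 28 -> 56 clauses
- onto clauses: one per hole -> 2 clauses
Total clauses = 8 + 56 + 2 = 66

66


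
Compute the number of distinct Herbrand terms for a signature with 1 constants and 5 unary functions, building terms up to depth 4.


Herbrand terms by depth:
Depth 0: 1 constants
Depth 1: 5 new terms (running total: 6)
Depth 2: 25 new terms (running total: 31)
Depth 3: 125 new terms (running total: 156)
Depth 4: 625 new terms (running total: 781)
Total distinct ground terms = 781

781


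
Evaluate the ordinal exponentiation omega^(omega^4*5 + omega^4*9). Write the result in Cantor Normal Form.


omega^(omega^4*5 + omega^4*9):
Both terms of the exponent have the same exponent 4, so they merge: omega^4*5 + omega^4*9 = omega^4*(5+9) = omega^4*14.
omega raised to a CNF ordinal is a single CNF term: Result = omega^(omega^4*14)

omega^(omega^4*14)


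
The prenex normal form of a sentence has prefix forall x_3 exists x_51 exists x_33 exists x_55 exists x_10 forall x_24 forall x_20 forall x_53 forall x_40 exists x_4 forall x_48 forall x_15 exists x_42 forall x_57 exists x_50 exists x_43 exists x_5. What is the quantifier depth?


Quantifier prefix has 17 quantifier symbols.
Quantifier depth = 17

17


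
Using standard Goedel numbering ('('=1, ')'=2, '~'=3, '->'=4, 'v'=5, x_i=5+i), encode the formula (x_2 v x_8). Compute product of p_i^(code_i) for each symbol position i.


Formula: (x_2 v x_8)
Symbol codes: [1, 7, 5, 13, 2]
Primes: [2, 3, 5, 7, 11]
p_1^1 = 2^1 = 2
p_2^7 = 3^7 = 2187
p_3^5 = 5^5 = 3125
p_4^13 = 7^13 = 96889010407
p_5^2 = 11^2 = 121
Product = 160246550981082431250

160246550981082431250


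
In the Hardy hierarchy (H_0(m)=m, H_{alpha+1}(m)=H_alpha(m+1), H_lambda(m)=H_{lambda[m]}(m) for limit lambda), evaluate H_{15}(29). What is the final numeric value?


H_15(29):
For finite ordinals k, H_k(n) = n + k (each successor step adds 1).
H_15(29) = 29 + 15 = 44

44


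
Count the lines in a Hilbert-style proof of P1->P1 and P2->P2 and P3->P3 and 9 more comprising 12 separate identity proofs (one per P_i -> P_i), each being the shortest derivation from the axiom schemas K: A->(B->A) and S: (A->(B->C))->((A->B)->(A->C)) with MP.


The shortest proof of A->A from K and S in the Hilbert calculus has exactly 5 lines:
(1) K instance A->((A->A)->A), (2) S instance, (3) MP on 1,2, (4) K instance A->(A->A), (5) MP on 3,4.
For 12 independent identities: 12 * 5 = 60 lines total.

60


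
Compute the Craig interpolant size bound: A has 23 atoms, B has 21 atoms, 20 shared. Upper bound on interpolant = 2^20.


Shared atoms = 20
Craig interpolant size bound = 2^20
= 1048576

1048576


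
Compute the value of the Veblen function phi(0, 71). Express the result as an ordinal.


phi(0, 71):
phi(0, beta) = omega^beta by definition.
phi(0, 71) = omega^71

omega^71


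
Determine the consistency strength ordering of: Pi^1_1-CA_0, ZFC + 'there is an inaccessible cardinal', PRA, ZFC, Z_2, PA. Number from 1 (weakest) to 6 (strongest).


Ordering by consistency strength:
1. PRA
2. PA
3. Pi^1_1-CA_0
4. Z_2
5. ZFC
6. ZFC + 'there is an inaccessible cardinal'


Pi^1_1-CA_0=3, ZFC + 'there is an inaccessible cardinal'=6, PRA=1, ZFC=5, Z_2=4, PA=2


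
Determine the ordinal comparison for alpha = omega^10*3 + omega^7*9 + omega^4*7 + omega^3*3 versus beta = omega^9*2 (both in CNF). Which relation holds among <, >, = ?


Compare term by term from highest exponent:
alpha = omega^10*3 + omega^7*9 + omega^4*7 + omega^3*3
beta = omega^9*2
Term 1: alpha has omega^10*3, beta has omega^9*2
Term 2: alpha has omega^7*9, beta has omega^0*0
Term 3: alpha has omega^4*7, beta has omega^0*0
Term 4: alpha has omega^3*3, beta has omega^0*0
Result: alpha > beta

alpha > beta


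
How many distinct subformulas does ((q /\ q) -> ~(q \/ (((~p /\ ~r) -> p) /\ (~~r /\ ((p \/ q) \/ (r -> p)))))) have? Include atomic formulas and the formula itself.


Formula: ((q /\ q) -> ~(q \/ (((~p /\ ~r) -> p) /\ (~~r /\ ((p \/ q) \/ (r -> p))))))
Subformulas found:
  1. r
  2. q
  3. p
  4. ~p
  5. ~r
  6. ~~r
  7. (r -> p)
  8. (q /\ q)
  9. (p \/ q)
  10. (~p /\ ~r)
  11. ((~p /\ ~r) -> p)
  12. ((p \/ q) \/ (r -> p))
  13. (~~r /\ ((p \/ q) \/ (r -> p)))
  14. (((~p /\ ~r) -> p) /\ (~~r /\ ((p \/ q) \/ (r -> p))))
  15. (q \/ (((~p /\ ~r) -> p) /\ (~~r /\ ((p \/ q) \/ (r -> p)))))
  16. ~(q \/ (((~p /\ ~r) -> p) /\ (~~r /\ ((p \/ q) \/ (r -> p)))))
  17. ((q /\ q) -> ~(q \/ (((~p /\ ~r) -> p) /\ (~~r /\ ((p \/ q) \/ (r -> p))))))
Total distinct subformulas = 17

17


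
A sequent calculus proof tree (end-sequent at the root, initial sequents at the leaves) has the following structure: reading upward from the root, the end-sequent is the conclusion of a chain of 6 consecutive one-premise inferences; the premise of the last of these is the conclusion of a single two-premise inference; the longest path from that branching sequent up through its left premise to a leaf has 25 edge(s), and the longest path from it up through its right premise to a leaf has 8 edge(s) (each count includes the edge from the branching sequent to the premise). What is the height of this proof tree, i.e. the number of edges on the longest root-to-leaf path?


Longest path through the left premise: 25 edges (measured from the branching sequent)
Longest path through the right premise: 8 edges
Height of the subtree rooted at the branching sequent: max(25, 8) = 25
The branching sequent sits 6 edges above the root (the chain of one-premise inferences), so height = 25 + 6 = 31

31


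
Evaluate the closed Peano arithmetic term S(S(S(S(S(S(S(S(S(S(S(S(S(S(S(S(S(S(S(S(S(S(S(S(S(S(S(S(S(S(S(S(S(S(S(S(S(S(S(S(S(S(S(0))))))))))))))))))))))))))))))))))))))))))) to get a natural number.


Counting successors applied to 0:
43 applications of S to 0 = 43

43


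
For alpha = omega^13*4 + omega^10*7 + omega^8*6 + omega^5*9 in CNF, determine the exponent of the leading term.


CNF: omega^13*4 + omega^10*7 + omega^8*6 + omega^5*9
The leading term is omega^13*4, which has exponent 13.

13


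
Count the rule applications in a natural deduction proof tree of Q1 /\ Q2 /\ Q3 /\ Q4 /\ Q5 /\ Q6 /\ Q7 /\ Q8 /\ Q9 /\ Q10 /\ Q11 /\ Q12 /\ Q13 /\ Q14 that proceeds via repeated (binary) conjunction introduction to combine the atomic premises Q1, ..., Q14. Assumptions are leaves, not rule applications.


The target conjunction has 14 conjuncts, i.e. 13 binary /\ connectives.
Each conjunction-intro joins two pieces, so 14 atoms require 14-1 = 13 applications.
Total inference nodes = 13

13


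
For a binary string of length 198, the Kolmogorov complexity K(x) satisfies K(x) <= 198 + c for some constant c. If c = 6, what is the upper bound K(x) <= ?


K(x) <= |x| + c = 198 + 6 = 204

204
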